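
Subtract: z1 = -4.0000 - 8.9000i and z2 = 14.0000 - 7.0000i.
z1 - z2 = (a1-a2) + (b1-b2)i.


Real: -4 - 14 = -18
Imag: -8.9 + 7 = -1.9

-18.0000 - 1.9000i


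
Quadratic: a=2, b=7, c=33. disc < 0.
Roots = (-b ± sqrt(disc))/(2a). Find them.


disc = 7^2 - 4*2*33 = 49 - 264 = -215
sqrt(|disc|) = sqrt(215) = 14.6629
Real part = -7/(2*2) = -1.7500
Imag part = 14.6629/(2*2) = 3.6657

-1.7500 ± 3.6657i


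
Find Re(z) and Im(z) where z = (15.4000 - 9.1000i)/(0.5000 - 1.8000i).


Multiply by conjugate: (15.4000 - 9.1000i)(0.5000 + 1.8000i) / (0.5^2 + (-1.8)^2)
Numerator real = 15.4*0.5 - (9.1)*(-1.8) = 24.08
Numerator imag = -9.1*0.5 - 15.4*(-1.8) = 23.17
Denominator = 3.49
Re(z) = 24.08/3.49 = 6.8997
Im(z) = 23.17/3.49 = 6.6390

Re(z) = 6.8997, Im(z) = 6.6390


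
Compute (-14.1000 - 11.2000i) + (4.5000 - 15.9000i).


Real: -14.1 + 4.5 = -9.6
Imag: -11.2 - 15.9 = -27.1

-9.6000 - 27.1000i


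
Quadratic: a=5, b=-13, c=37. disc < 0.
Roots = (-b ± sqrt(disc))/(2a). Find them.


disc = (-13)^2 - 4*5*37 = 169 - 740 = -571
sqrt(|disc|) = sqrt(571) = 23.8956
Real part = 13/(2*5) = 1.3000
Imag part = 23.8956/(2*5) = 2.3896

1.3000 ± 2.3896i


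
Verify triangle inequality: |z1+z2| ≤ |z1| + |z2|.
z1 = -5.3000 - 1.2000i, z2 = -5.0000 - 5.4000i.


|z1| = sqrt((-5.3)^2 + (-1.2)^2) = sqrt(29.53) = 5.4342
|z2| = sqrt((-5)^2 + (-5.4)^2) = sqrt(54.16) = 7.3593
z1+z2 = -10.3000 - 6.6000i
|z1+z2| = sqrt(149.65) = 12.2332
|z1|+|z2| = 5.4342 + 7.3593 = 12.7935

|z1+z2| = 12.2332 ≤ |z1|+|z2| = 12.7935 (verified)


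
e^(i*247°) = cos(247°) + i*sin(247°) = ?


cos(247°) = -0.3907
sin(247°) = -0.9205

e^(i*247°) = -0.3907 - 0.9205i


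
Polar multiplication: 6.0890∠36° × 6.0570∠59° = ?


r = 6.0890 * 6.0570 = 36.8811
theta = 36° + 59° = 95° = 95° (mod 360)

36.8811 cis(95°)


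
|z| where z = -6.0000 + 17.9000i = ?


|z| = sqrt((-6)^2 + 17.9^2) = sqrt(36 + 320.41) = sqrt(356.41) = 18.8788

|z| = 18.8788


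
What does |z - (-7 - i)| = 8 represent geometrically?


|z - z0| = r is a circle with center z0 and radius r.
Center = (-7, -1), radius = 8

Circle with center (-7, -1) and radius 8


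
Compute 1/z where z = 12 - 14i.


|z|^2 = 144+196 = 340
1/z = (12 + 14i)/340

1/z = 0.0353 + 0.0412i


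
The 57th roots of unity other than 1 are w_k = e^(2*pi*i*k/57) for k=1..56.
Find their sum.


With w = e^(2*pi*i/57), all 57 of the 57th roots of unity w^0 = 1, w, ..., w^(56) sum to 0: 1 + w + ... + w^(56) = (1 - w^57)/(1 - w) = 0 since w^57 = 1, w ≠ 1.
Removing the root 1: w + w^2 + ... + w^(56) = 0 - 1 = -1

Sum = -1


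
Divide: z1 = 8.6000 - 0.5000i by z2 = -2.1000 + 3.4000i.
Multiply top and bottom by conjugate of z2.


Conjugate of z2 = -2.1000 - 3.4000i
Numerator: (8.6000 - 0.5000i)(-2.1000 - 3.4000i) = -19.7600 - 28.1900i
Denominator: (-2.1)^2 + 3.4^2 = 15.97
Result = (-19.7600 - 28.1900i)/15.97

-1.2373 - 1.7652i


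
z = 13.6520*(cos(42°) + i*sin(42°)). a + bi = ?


a = 13.6520*cos(42°) = 13.6520*0.743145 = 10.1454
b = 13.6520*sin(42°) = 13.6520*0.66913 = 9.1350

10.1454 + 9.1350i


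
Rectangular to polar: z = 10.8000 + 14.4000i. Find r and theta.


r = sqrt(116.64+207.36) = sqrt(324) = 18.0000
theta = atan2(14.4, 10.8) = 53.1301 degrees

r = 18.0000, theta = 53.1301 degrees


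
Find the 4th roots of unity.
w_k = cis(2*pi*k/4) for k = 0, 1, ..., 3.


The 4th roots of unity are cis(360k/4°) for k=0..3
Angle step = 360/4 = 90°
Primitive root: cis(90°)
Primitive root = 0 + 1.0000i

4 roots at angles: 0°, 90°, 180°, 270°


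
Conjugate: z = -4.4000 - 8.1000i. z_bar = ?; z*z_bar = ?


z_bar = -4.4000 + 8.1000i
z*z_bar = (-4.4)^2 + (-8.1)^2 = 19.36 + 65.61 = 84.97

z_bar = -4.4000 + 8.1000i, z*z_bar = 84.97


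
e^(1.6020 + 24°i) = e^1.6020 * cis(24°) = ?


e^1.6020 = 4.9629
cos(24°) = 0.91355
sin(24°) = 0.40674
Real = 4.9629*0.91355 = 4.5339
Imag = 4.9629*0.40674 = 2.0186

4.5339 + 2.0186i


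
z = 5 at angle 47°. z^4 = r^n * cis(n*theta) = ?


r^4 = 5^4 = 625
n*theta = 4*47° = 188° = 188° (mod 360)
a = 625*cos(188°) = -618.9175
b = 625*sin(188°) = -86.9832

625 cis(188°) = -618.9175 - 86.9832i


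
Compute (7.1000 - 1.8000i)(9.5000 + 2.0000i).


Real = 7.1*9.5 - (-1.8)*2 = 67.45 - (-3.6) = 71.05
Imag = 7.1*2 + 9.5*(-1.8) = 14.2 - (17.1) = -2.9

71.0500 - 2.9000i


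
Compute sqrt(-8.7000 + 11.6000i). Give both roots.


|z| = sqrt(75.69+134.56) = 14.5000
sqrt((|z|+a)/2) = sqrt((14.5000+(-8.7))/2) = sqrt(2.9000) = 1.7029
sqrt((|z|-a)/2) = sqrt((14.5000-(-8.7))/2) = sqrt(11.6000) = 3.4059

±(1.7029 + 3.4059i) i.e. 1.7029 + 3.4059i and -1.7029 - 3.4059i


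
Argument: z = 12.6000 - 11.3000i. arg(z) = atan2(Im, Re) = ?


Re = 12.6, Im = -11.3
arg = atan2(-11.3, 12.6) = -41.8866 degrees

arg(z) = -41.8866 degrees


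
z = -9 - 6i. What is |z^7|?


|z| = sqrt(81+36) = sqrt(117) = 10.8167
|z^7| = |z|^7 = (sqrt(117))^7 = 117^3 * sqrt(117) = 1601613*sqrt(117)

|z^7| = 1601613*sqrt(117) ≈ 17324093.3848


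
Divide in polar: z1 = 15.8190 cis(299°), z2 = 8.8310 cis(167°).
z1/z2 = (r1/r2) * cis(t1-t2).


r = 15.8190 / 8.8310 = 1.7913
theta = 299° - 167° = 132° = 132° (mod 360)

1.7913 cis(132°)


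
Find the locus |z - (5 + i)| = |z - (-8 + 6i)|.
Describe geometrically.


Equal distances means the locus is the perpendicular bisector of z1 and z2.
Midpoint = ((5+(-8))/2, (1+6)/2) = (-1.5000, 3.5000)

Perpendicular bisector through (-1.5000, 3.5000)


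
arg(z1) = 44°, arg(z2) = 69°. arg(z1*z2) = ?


arg(z1*z2) = 44° + 69° = 113°
Normalized to (-180°, 180°]: 113°

113°


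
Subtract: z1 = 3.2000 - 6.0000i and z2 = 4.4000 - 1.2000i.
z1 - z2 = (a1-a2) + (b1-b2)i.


Real: 3.2 - 4.4 = -1.2
Imag: -6 + 1.2 = -4.8

-1.2000 - 4.8000i


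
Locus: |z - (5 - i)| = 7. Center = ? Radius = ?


|z - z0| = r is a circle with center z0 and radius r.
Center = (5, -1), radius = 7

Circle with center (5, -1) and radius 7


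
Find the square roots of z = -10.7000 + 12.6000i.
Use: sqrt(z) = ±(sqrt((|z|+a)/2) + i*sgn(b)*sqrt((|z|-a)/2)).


|z| = sqrt(114.49+158.76) = 16.5303
sqrt((|z|+a)/2) = sqrt((16.5303+(-10.7))/2) = sqrt(2.9151) = 1.7074
sqrt((|z|-a)/2) = sqrt((16.5303-(-10.7))/2) = sqrt(13.6151) = 3.6899

±(1.7074 + 3.6899i) i.e. 1.7074 + 3.6899i and -1.7074 - 3.6899i


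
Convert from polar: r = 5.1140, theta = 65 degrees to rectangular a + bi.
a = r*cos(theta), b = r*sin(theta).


a = 5.1140*cos(65°) = 5.1140*0.42262 = 2.1613
b = 5.1140*sin(65°) = 5.1140*0.90631 = 4.6349

2.1613 + 4.6349i


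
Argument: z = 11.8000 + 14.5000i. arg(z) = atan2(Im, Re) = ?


Re = 11.8, Im = 14.5
arg = atan2(14.5, 11.8) = 50.8615 degrees

arg(z) = 50.8615 degrees


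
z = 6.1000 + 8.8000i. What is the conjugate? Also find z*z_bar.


z_bar = 6.1000 - 8.8000i
z*z_bar = 6.1^2 + 8.8^2 = 37.21 + 77.44 = 114.65

z_bar = 6.1000 - 8.8000i, z*z_bar = 114.65


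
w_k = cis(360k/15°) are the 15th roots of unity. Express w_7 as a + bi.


Angle = 360*7/15 = 168°
a = cos(168°) = -0.9781
b = sin(168°) = 0.2079

-0.9781 + 0.2079i


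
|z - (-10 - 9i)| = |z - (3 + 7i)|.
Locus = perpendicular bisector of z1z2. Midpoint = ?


Equal distances means the locus is the perpendicular bisector of z1 and z2.
Midpoint = ((-10+3)/2, (-9+7)/2) = (-3.5000, -1.0000)

Perpendicular bisector through (-3.5000, -1.0000)


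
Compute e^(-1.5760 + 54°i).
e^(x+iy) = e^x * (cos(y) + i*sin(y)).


e^-1.5760 = 0.2068
cos(54°) = 0.5878
sin(54°) = 0.809
Real = 0.2068*0.5878 = 0.1216
Imag = 0.2068*0.809 = 0.1673

0.1216 + 0.1673i


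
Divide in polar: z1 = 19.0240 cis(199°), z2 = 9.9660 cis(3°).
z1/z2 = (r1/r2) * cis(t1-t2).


r = 19.0240 / 9.9660 = 1.9089
theta = 199° - 3° = 196° = 196° (mod 360)

1.9089 cis(196°)


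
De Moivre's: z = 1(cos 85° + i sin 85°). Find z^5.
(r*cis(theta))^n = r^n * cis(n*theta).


r^5 = 1^5 = 1
n*theta = 5*85° = 425° = 65° (mod 360)
a = 1*cos(65°) = 0.4226
b = 1*sin(65°) = 0.9063

1 cis(65°) = 0.4226 + 0.9063i


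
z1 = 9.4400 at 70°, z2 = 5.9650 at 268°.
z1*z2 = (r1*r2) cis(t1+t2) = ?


r = 9.4400 * 5.9650 = 56.3096
theta = 70° + 268° = 338° = 338° (mod 360)

56.3096 cis(338°)


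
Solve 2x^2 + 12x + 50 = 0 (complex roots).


disc = 12^2 - 4*2*50 = 144 - 400 = -256
sqrt(|disc|) = sqrt(256) = 16.0000
Real part = -12/(2*2) = -3.0000
Imag part = 16.0000/(2*2) = 4.0000

-3.0000 ± 4.0000i


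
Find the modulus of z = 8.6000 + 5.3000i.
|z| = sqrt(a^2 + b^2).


|z| = sqrt(8.6^2 + 5.3^2) = sqrt(73.96 + 28.09) = sqrt(102.05) = 10.1020

|z| = 10.1020


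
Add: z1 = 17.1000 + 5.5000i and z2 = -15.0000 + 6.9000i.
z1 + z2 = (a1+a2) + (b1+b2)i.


Real: 17.1 - 15 = 2.1
Imag: 5.5 + 6.9 = 12.4

2.1000 + 12.4000i


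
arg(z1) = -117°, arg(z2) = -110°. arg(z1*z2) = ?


arg(z1*z2) = -117° - 110° = -227°
Normalized to (-180°, 180°]: 133°

133°


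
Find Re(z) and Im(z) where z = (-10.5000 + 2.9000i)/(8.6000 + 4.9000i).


Multiply by conjugate: (-10.5000 + 2.9000i)(8.6000 - 4.9000i) / (8.6^2 + 4.9^2)
Numerator real = -10.5*8.6 + 2.9*4.9 = -76.09
Numerator imag = 2.9*8.6 - (-10.5)*4.9 = 76.39
Denominator = 97.97
Re(z) = -76.09/97.97 = -0.7767
Im(z) = 76.39/97.97 = 0.7797

Re(z) = -0.7767, Im(z) = 0.7797


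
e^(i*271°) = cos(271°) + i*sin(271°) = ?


cos(271°) = 0.0175
sin(271°) = -0.9998

e^(i*271°) = 0.0175 - 0.9998i


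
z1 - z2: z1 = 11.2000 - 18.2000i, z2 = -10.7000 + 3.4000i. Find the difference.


Real: 11.2 + 10.7 = 21.9
Imag: -18.2 - 3.4 = -21.6

21.9000 - 21.6000i


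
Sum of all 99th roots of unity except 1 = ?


With w = e^(2*pi*i/99), all 99 of the 99th roots of unity w^0 = 1, w, ..., w^(98) sum to 0: 1 + w + ... + w^(98) = (1 - w^99)/(1 - w) = 0 since w^99 = 1, w ≠ 1.
Removing the root 1: w + w^2 + ... + w^(98) = 0 - 1 = -1

Sum = -1


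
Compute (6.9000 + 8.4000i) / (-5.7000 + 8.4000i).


Conjugate of z2 = -5.7000 - 8.4000i
Numerator: (6.9000 + 8.4000i)(-5.7000 - 8.4000i) = 31.2300 - 105.8400i
Denominator: (-5.7)^2 + 8.4^2 = 103.05
Result = (31.2300 - 105.8400i)/103.05

0.3031 - 1.0271i


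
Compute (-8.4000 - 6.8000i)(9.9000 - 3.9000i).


Real = -8.4*9.9 - (-6.8)*(-3.9) = -83.16 - 26.52 = -109.68
Imag = -8.4*(-3.9) + 9.9*(-6.8) = 32.76 - (67.32) = -34.56

-109.6800 - 34.5600i


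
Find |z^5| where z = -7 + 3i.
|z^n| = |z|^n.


|z| = sqrt(49+9) = sqrt(58) = 7.6158
|z^5| = |z|^5 = (sqrt(58))^5 = 58^2 * sqrt(58) = 3364*sqrt(58)

|z^5| = 3364*sqrt(58) ≈ 25619.4607


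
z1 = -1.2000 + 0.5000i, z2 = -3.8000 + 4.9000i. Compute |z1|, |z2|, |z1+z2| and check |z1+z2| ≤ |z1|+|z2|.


|z1| = sqrt((-1.2)^2 + 0.5^2) = sqrt(1.69) = 1.3000
|z2| = sqrt((-3.8)^2 + 4.9^2) = sqrt(38.45) = 6.2008
z1+z2 = -5.0000 + 5.4000i
|z1+z2| = sqrt(54.16) = 7.3593
|z1|+|z2| = 1.3000 + 6.2008 = 7.5008

|z1+z2| = 7.3593 ≤ |z1|+|z2| = 7.5008 (verified)


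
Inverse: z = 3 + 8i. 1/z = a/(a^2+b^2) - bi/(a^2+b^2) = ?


|z|^2 = 9+64 = 73
1/z = (3 - 8i)/73

1/z = 0.0411 - 0.1096i


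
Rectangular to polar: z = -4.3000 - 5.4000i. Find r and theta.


r = sqrt(18.49+29.16) = sqrt(47.65) = 6.9029
theta = atan2(-5.4, -4.3) = -128.5302 degrees

r = 6.9029, theta = -128.5302 degrees


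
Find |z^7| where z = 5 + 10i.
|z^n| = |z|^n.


|z| = sqrt(25+100) = sqrt(125) = 11.1803
|z^7| = |z|^7 = (sqrt(125))^7 = 125^3 * sqrt(125) = 1953125*sqrt(125)

|z^7| = 1953125*sqrt(125) ≈ 21836601.3428


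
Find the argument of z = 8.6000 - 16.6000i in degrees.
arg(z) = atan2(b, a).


Re = 8.6, Im = -16.6
arg = atan2(-16.6, 8.6) = -62.6126 degrees

arg(z) = -62.6126 degrees


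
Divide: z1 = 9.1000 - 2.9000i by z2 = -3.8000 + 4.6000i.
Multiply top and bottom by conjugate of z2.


Conjugate of z2 = -3.8000 - 4.6000i
Numerator: (9.1000 - 2.9000i)(-3.8000 - 4.6000i) = -47.9200 - 30.8400i
Denominator: (-3.8)^2 + 4.6^2 = 35.6
Result = (-47.9200 - 30.8400i)/35.6

-1.3461 - 0.8663i


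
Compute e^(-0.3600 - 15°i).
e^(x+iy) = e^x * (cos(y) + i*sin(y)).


e^-0.3600 = 0.6977
cos(-15°) = 0.9659
sin(-15°) = -0.2588
Real = 0.6977*0.9659 = 0.6739
Imag = 0.6977*(-0.2588) = -0.1806

0.6739 - 0.1806i


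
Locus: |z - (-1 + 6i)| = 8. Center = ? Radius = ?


|z - z0| = r is a circle with center z0 and radius r.
Center = (-1, 6), radius = 8

Circle with center (-1, 6) and radius 8


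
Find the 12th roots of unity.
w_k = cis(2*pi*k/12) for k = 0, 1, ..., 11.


The 12th roots of unity are cis(360k/12°) for k=0..11
Angle step = 360/12 = 30°
Primitive root: cis(30°)
Primitive root = 0.8660 + 0.5000i

12 roots at angles: 0°, 30°, 60°, 90°, 120°, 150°, 180°, 210°, 240°, 270°, 300°, 330°


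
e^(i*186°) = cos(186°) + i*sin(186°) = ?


cos(186°) = -0.9945
sin(186°) = -0.1045

e^(i*186°) = -0.9945 - 0.1045i


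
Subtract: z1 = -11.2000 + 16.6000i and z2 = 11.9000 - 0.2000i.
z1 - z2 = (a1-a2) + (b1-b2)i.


Real: -11.2 - 11.9 = -23.1
Imag: 16.6 + 0.2 = 16.8

-23.1000 + 16.8000i


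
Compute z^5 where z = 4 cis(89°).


r^5 = 4^5 = 1024
n*theta = 5*89° = 445° = 85° (mod 360)
a = 1024*cos(85°) = 89.2475
b = 1024*sin(85°) = 1020.1034

1024 cis(85°) = 89.2475 + 1020.1034i


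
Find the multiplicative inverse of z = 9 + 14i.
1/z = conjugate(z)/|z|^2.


|z|^2 = 81+196 = 277
1/z = (9 - 14i)/277

1/z = 0.0325 - 0.0505i


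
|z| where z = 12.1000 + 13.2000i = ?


|z| = sqrt(12.1^2 + 13.2^2) = sqrt(146.41 + 174.24) = sqrt(320.65) = 17.9067

|z| = 17.9067


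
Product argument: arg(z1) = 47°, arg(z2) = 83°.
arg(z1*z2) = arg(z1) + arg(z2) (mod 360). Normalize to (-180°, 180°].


arg(z1*z2) = 47° + 83° = 130°
Normalized to (-180°, 180°]: 130°

130°


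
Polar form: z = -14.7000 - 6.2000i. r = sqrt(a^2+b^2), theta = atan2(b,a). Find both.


r = sqrt(216.09+38.44) = sqrt(254.53) = 15.9540
theta = atan2(-6.2, -14.7) = -157.1315 degrees

r = 15.9540, theta = -157.1315 degrees


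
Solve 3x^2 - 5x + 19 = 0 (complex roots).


disc = (-5)^2 - 4*3*19 = 25 - 228 = -203
sqrt(|disc|) = sqrt(203) = 14.2478
Real part = 5/(2*3) = 0.8333
Imag part = 14.2478/(2*3) = 2.3746

0.8333 ± 2.3746i


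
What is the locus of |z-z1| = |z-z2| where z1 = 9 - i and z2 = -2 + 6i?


Equal distances means the locus is the perpendicular bisector of z1 and z2.
Midpoint = ((9+(-2))/2, (-1+6)/2) = (3.5000, 2.5000)

Perpendicular bisector through (3.5000, 2.5000)


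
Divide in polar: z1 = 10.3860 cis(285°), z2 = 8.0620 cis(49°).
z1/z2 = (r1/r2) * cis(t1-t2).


r = 10.3860 / 8.0620 = 1.2883
theta = 285° - 49° = 236° = 236° (mod 360)

1.2883 cis(236°)


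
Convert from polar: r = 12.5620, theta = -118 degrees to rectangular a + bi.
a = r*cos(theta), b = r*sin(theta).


a = 12.5620*cos(-118°) = 12.5620*(-0.46947) = -5.8975
b = 12.5620*sin(-118°) = 12.5620*(-0.88295) = -11.0916

-5.8975 - 11.0916i


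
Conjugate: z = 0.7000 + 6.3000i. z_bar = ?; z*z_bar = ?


z_bar = 0.7000 - 6.3000i
z*z_bar = 0.7^2 + 6.3^2 = 0.49 + 39.69 = 40.18

z_bar = 0.7000 - 6.3000i, z*z_bar = 40.18


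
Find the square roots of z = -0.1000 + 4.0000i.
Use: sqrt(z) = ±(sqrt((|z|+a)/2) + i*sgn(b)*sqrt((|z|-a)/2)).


|z| = sqrt(0.01+16) = 4.0012
sqrt((|z|+a)/2) = sqrt((4.0012+(-0.1))/2) = sqrt(1.9506) = 1.3966
sqrt((|z|-a)/2) = sqrt((4.0012-(-0.1))/2) = sqrt(2.0506) = 1.4320

±(1.3966 + 1.4320i) i.e. 1.3966 + 1.4320i and -1.3966 - 1.4320i


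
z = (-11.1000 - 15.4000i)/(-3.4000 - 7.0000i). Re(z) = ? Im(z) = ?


Multiply by conjugate: (-11.1000 - 15.4000i)(-3.4000 + 7.0000i) / ((-3.4)^2 + (-7)^2)
Numerator real = -11.1*(-3.4) - (15.4)*(-7) = 145.54
Numerator imag = -15.4*(-3.4) - (-11.1)*(-7) = -25.34
Denominator = 60.56
Re(z) = 145.54/60.56 = 2.4032
Im(z) = -25.34/60.56 = -0.4184

Re(z) = 2.4032, Im(z) = -0.4184


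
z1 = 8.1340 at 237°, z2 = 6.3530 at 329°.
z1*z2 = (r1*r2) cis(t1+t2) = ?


r = 8.1340 * 6.3530 = 51.6753
theta = 237° + 329° = 566° = 206° (mod 360)

51.6753 cis(206°)


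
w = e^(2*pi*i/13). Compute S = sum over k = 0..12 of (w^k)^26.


The roots are w_k = w^k with w = e^(2*pi*i/13), and (w^k)^26 = (w^26)^k.
So S = 1 + u + u^2 + ... + u^(12) with u = w^26.
26 = 2*13 + 0, so 26 is a multiple of 13 and u = (w^13)^2 = 1.
Every one of the 13 terms equals 1: S = 13

S = 13


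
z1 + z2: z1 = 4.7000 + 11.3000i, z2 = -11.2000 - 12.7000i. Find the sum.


Real: 4.7 - 11.2 = -6.5
Imag: 11.3 - 12.7 = -1.4

-6.5000 - 1.4000i


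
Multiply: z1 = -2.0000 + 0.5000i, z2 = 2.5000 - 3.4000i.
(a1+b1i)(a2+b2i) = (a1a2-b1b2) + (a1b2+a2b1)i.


Real = -2*2.5 - 0.5*(-3.4) = -5 - (-1.7) = -3.3
Imag = -2*(-3.4) + 2.5*0.5 = 6.8 + 1.25 = 8.05

-3.3000 + 8.0500i


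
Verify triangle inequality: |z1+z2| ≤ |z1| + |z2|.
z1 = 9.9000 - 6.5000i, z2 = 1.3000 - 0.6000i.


|z1| = sqrt(9.9^2 + (-6.5)^2) = sqrt(140.26) = 11.8431
|z2| = sqrt(1.3^2 + (-0.6)^2) = sqrt(2.05) = 1.4318
z1+z2 = 11.2000 - 7.1000i
|z1+z2| = sqrt(175.85) = 13.2608
|z1|+|z2| = 11.8431 + 1.4318 = 13.2749

|z1+z2| = 13.2608 ≤ |z1|+|z2| = 13.2749 (verified)


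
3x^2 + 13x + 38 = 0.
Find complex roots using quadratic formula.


disc = 13^2 - 4*3*38 = 169 - 456 = -287
sqrt(|disc|) = sqrt(287) = 16.9411
Real part = -13/(2*3) = -2.1667
Imag part = 16.9411/(2*3) = 2.8235

-2.1667 ± 2.8235i


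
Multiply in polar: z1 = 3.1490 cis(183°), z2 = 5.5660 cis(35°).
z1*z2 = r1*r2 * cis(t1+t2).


r = 3.1490 * 5.5660 = 17.5273
theta = 183° + 35° = 218° = 218° (mod 360)

17.5273 cis(218°)


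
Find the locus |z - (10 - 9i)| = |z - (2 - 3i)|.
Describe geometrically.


Equal distances means the locus is the perpendicular bisector of z1 and z2.
Midpoint = ((10+2)/2, (-9+(-3))/2) = (6.0000, -6.0000)

Perpendicular bisector through (6.0000, -6.0000)


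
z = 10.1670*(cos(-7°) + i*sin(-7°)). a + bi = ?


a = 10.1670*cos(-7°) = 10.1670*0.992546 = 10.0912
b = 10.1670*sin(-7°) = 10.1670*(-0.121869) = -1.2390

10.0912 - 1.2390i


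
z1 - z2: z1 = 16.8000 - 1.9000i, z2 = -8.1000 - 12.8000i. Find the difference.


Real: 16.8 + 8.1 = 24.9
Imag: -1.9 + 12.8 = 10.9

24.9000 + 10.9000i


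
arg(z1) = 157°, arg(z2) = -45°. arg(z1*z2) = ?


arg(z1*z2) = 157° - 45° = 112°
Normalized to (-180°, 180°]: 112°

112°


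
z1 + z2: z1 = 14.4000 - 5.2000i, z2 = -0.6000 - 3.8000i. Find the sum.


Real: 14.4 - 0.6 = 13.8
Imag: -5.2 - 3.8 = -9

13.8000 - 9.0000i


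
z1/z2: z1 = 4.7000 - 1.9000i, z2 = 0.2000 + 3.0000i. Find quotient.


Conjugate of z2 = 0.2000 - 3.0000i
Numerator: (4.7000 - 1.9000i)(0.2000 - 3.0000i) = -4.7600 - 14.4800i
Denominator: 0.2^2 + 3^2 = 9.04
Result = (-4.7600 - 14.4800i)/9.04

-0.5265 - 1.6018i


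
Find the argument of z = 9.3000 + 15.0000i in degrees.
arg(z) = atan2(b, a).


Re = 9.3, Im = 15
arg = atan2(15, 9.3) = 58.2011 degrees

arg(z) = 58.2011 degrees


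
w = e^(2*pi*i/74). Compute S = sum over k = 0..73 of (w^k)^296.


The roots are w_k = w^k with w = e^(2*pi*i/74), and (w^k)^296 = (w^296)^k.
So S = 1 + u + u^2 + ... + u^(73) with u = w^296.
296 = 4*74 + 0, so 296 is a multiple of 74 and u = (w^74)^4 = 1.
Every one of the 74 terms equals 1: S = 74

S = 74


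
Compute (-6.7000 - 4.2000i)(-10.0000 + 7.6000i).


Real = -6.7*(-10) - (-4.2)*7.6 = 67 - (-31.92) = 98.92
Imag = -6.7*7.6 - (10)*(-4.2) = -50.92 + 42 = -8.92

98.9200 - 8.9200i


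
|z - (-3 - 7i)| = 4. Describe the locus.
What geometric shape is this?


|z - z0| = r is a circle with center z0 and radius r.
Center = (-3, -7), radius = 4

Circle with center (-3, -7) and radius 4


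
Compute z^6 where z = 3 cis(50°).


r^6 = 3^6 = 729
n*theta = 6*50° = 300° = 300° (mod 360)
a = 729*cos(300°) = 364.5000
b = 729*sin(300°) = -631.3325

729 cis(300°) = 364.5000 - 631.3325i


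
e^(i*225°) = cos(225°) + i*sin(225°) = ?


cos(225°) = -0.7071
sin(225°) = -0.7071

e^(i*225°) = -0.7071 - 0.7071i


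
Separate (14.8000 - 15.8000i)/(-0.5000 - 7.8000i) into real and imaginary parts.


Multiply by conjugate: (14.8000 - 15.8000i)(-0.5000 + 7.8000i) / ((-0.5)^2 + (-7.8)^2)
Numerator real = 14.8*(-0.5) - (15.8)*(-7.8) = 115.84
Numerator imag = -15.8*(-0.5) - 14.8*(-7.8) = 123.34
Denominator = 61.09
Re(z) = 115.84/61.09 = 1.8962
Im(z) = 123.34/61.09 = 2.0190

Re(z) = 1.8962, Im(z) = 2.0190


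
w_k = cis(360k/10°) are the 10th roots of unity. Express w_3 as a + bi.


Angle = 360*3/10 = 108°
a = cos(108°) = -0.3090
b = sin(108°) = 0.9511

-0.3090 + 0.9511i


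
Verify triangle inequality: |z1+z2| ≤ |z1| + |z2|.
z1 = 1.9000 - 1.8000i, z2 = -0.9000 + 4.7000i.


|z1| = sqrt(1.9^2 + (-1.8)^2) = sqrt(6.85) = 2.6173
|z2| = sqrt((-0.9)^2 + 4.7^2) = sqrt(22.9) = 4.7854
z1+z2 = 1.0000 + 2.9000i
|z1+z2| = sqrt(9.41) = 3.0676
|z1|+|z2| = 2.6173 + 4.7854 = 7.4027

|z1+z2| = 3.0676 ≤ |z1|+|z2| = 7.4027 (verified)


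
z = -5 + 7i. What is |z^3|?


|z| = sqrt(25+49) = sqrt(74) = 8.6023
|z^3| = |z|^3 = (sqrt(74))^3 = 74*sqrt(74)

|z^3| = 74*sqrt(74) ≈ 636.5721


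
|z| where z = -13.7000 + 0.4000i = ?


|z| = sqrt((-13.7)^2 + 0.4^2) = sqrt(187.69 + 0.16) = sqrt(187.85) = 13.7058

|z| = 13.7058


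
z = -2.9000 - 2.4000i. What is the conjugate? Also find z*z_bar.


z_bar = -2.9000 + 2.4000i
z*z_bar = (-2.9)^2 + (-2.4)^2 = 8.41 + 5.76 = 14.17

z_bar = -2.9000 + 2.4000i, z*z_bar = 14.17


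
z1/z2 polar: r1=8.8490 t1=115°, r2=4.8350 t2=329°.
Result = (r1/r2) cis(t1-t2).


r = 8.8490 / 4.8350 = 1.8302
theta = 115° - 329° = -214° = 146° (mod 360)

1.8302 cis(146°)


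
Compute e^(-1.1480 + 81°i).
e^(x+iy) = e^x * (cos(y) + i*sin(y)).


e^-1.1480 = 0.3173
cos(81°) = 0.1564
sin(81°) = 0.9877
Real = 0.3173*0.1564 = 0.0496
Imag = 0.3173*0.9877 = 0.3134

0.0496 + 0.3134i


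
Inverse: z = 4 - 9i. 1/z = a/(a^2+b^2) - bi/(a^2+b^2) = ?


|z|^2 = 16+81 = 97
1/z = (4 + 9i)/97

1/z = 0.0412 + 0.0928i


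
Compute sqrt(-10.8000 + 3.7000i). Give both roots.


|z| = sqrt(116.64+13.69) = 11.4162
sqrt((|z|+a)/2) = sqrt((11.4162+(-10.8))/2) = sqrt(0.3081) = 0.5551
sqrt((|z|-a)/2) = sqrt((11.4162-(-10.8))/2) = sqrt(11.1081) = 3.3329

±(0.5551 + 3.3329i) i.e. 0.5551 + 3.3329i and -0.5551 - 3.3329i


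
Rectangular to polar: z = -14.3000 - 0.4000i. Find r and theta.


r = sqrt(204.49+0.16) = sqrt(204.65) = 14.3056
theta = atan2(-0.4, -14.3) = -178.3977 degrees

r = 14.3056, theta = -178.3977 degrees


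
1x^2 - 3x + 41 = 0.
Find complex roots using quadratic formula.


disc = (-3)^2 - 4*1*41 = 9 - 164 = -155
sqrt(|disc|) = sqrt(155) = 12.4499
Real part = 3/(2*1) = 1.5000
Imag part = 12.4499/(2*1) = 6.2249

1.5000 ± 6.2249i


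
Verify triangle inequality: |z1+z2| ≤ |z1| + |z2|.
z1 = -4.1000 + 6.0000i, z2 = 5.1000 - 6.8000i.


|z1| = sqrt((-4.1)^2 + 6^2) = sqrt(52.81) = 7.2670
|z2| = sqrt(5.1^2 + (-6.8)^2) = sqrt(72.25) = 8.5000
z1+z2 = 1.0000 - 0.8000i
|z1+z2| = sqrt(1.64) = 1.2806
|z1|+|z2| = 7.2670 + 8.5000 = 15.7670

|z1+z2| = 1.2806 ≤ |z1|+|z2| = 15.7670 (verified)


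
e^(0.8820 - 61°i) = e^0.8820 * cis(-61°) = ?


e^0.8820 = 2.4157
cos(-61°) = 0.48481
sin(-61°) = -0.8746
Real = 2.4157*0.48481 = 1.1712
Imag = 2.4157*(-0.8746) = -2.1128

1.1712 - 2.1128i


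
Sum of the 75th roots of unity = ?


The sum of all 75th roots of unity is 0.
Geometric series: (1 - w^75)/(1 - w) = (1-1)/(1-w) = 0 since w^75 = 1, w ≠ 1.
Alternatively: coefficient of z^74 in z^75 - 1 is 0.

0


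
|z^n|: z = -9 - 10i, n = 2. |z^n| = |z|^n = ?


|z| = sqrt(81+100) = sqrt(181) = 13.4536
|z^2| = |z|^2 = (sqrt(181))^2 = 181

|z^2| = 181


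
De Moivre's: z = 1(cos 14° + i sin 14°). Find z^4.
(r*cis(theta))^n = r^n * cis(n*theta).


r^4 = 1^4 = 1
n*theta = 4*14° = 56° = 56° (mod 360)
a = 1*cos(56°) = 0.5592
b = 1*sin(56°) = 0.8290

1 cis(56°) = 0.5592 + 0.8290i


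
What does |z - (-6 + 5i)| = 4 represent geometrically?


|z - z0| = r is a circle with center z0 and radius r.
Center = (-6, 5), radius = 4

Circle with center (-6, 5) and radius 4


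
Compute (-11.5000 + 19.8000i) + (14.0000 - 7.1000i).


Real: -11.5 + 14 = 2.5
Imag: 19.8 - 7.1 = 12.7

2.5000 + 12.7000i


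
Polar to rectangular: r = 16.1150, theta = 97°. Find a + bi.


a = 16.1150*cos(97°) = 16.1150*(-0.12187) = -1.9639
b = 16.1150*sin(97°) = 16.1150*0.99255 = 15.9949

-1.9639 + 15.9949i


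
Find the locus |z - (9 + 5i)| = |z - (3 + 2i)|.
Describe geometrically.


Equal distances means the locus is the perpendicular bisector of z1 and z2.
Midpoint = ((9+3)/2, (5+2)/2) = (6.0000, 3.5000)

Perpendicular bisector through (6.0000, 3.5000)


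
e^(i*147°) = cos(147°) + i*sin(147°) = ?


cos(147°) = -0.8387
sin(147°) = 0.5446

e^(i*147°) = -0.8387 + 0.5446i


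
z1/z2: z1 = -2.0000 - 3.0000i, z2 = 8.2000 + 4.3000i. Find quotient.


Conjugate of z2 = 8.2000 - 4.3000i
Numerator: (-2.0000 - 3.0000i)(8.2000 - 4.3000i) = -29.3000 - 16.0000i
Denominator: 8.2^2 + 4.3^2 = 85.73
Result = (-29.3000 - 16.0000i)/85.73

-0.3418 - 0.1866i


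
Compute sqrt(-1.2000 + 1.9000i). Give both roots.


|z| = sqrt(1.44+3.61) = 2.2472
sqrt((|z|+a)/2) = sqrt((2.2472+(-1.2))/2) = sqrt(0.5236) = 0.7236
sqrt((|z|-a)/2) = sqrt((2.2472-(-1.2))/2) = sqrt(1.7236) = 1.3129

±(0.7236 + 1.3129i) i.e. 0.7236 + 1.3129i and -0.7236 - 1.3129i


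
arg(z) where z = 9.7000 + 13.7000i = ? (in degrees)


Re = 9.7, Im = 13.7
arg = atan2(13.7, 9.7) = 54.7004 degrees

arg(z) = 54.7004 degrees


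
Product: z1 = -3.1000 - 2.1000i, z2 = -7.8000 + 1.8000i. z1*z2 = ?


Real = -3.1*(-7.8) - (-2.1)*1.8 = 24.18 - (-3.78) = 27.96
Imag = -3.1*1.8 - (7.8)*(-2.1) = -5.58 + 16.38 = 10.8

27.9600 + 10.8000i


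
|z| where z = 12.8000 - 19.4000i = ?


|z| = sqrt(12.8^2 + (-19.4)^2) = sqrt(163.84 + 376.36) = sqrt(540.2) = 23.2422

|z| = 23.2422


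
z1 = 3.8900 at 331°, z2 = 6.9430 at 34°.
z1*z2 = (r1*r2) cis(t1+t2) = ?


r = 3.8900 * 6.9430 = 27.0083
theta = 331° + 34° = 365° = 5° (mod 360)

27.0083 cis(5°)


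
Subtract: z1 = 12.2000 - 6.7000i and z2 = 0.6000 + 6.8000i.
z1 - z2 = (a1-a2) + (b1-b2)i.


Real: 12.2 - 0.6 = 11.6
Imag: -6.7 - 6.8 = -13.5

11.6000 - 13.5000i


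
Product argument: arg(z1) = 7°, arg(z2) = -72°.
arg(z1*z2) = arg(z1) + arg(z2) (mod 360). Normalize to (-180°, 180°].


arg(z1*z2) = 7° - 72° = -65°
Normalized to (-180°, 180°]: -65°

-65°


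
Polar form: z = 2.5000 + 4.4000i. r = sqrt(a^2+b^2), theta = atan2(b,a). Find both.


r = sqrt(6.25+19.36) = sqrt(25.61) = 5.0606
theta = atan2(4.4, 2.5) = 60.3955 degrees

r = 5.0606, theta = 60.3955 degrees


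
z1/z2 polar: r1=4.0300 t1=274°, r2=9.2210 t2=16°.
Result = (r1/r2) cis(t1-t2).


r = 4.0300 / 9.2210 = 0.4370
theta = 274° - 16° = 258° = 258° (mod 360)

0.4370 cis(258°)


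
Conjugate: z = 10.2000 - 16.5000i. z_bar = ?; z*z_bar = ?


z_bar = 10.2000 + 16.5000i
z*z_bar = 10.2^2 + (-16.5)^2 = 104.04 + 272.25 = 376.29

z_bar = 10.2000 + 16.5000i, z*z_bar = 376.29


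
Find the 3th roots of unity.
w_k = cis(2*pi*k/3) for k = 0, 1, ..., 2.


The 3th roots of unity are cis(360k/3°) for k=0..2
Angle step = 360/3 = 120°
Primitive root: cis(120°)
Primitive root = -0.5000 + 0.8660i

3 roots at angles: 0°, 120°, 240°


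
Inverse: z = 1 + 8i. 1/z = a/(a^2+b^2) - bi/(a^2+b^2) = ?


|z|^2 = 1+64 = 65
1/z = (1 - 8i)/65

1/z = 0.0154 - 0.1231i


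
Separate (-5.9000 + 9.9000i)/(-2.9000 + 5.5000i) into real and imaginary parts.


Multiply by conjugate: (-5.9000 + 9.9000i)(-2.9000 - 5.5000i) / ((-2.9)^2 + 5.5^2)
Numerator real = -5.9*(-2.9) + 9.9*5.5 = 71.56
Numerator imag = 9.9*(-2.9) - (-5.9)*5.5 = 3.74
Denominator = 38.66
Re(z) = 71.56/38.66 = 1.8510
Im(z) = 3.74/38.66 = 0.0967

Re(z) = 1.8510, Im(z) = 0.0967


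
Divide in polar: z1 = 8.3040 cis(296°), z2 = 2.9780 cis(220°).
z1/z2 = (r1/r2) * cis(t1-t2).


r = 8.3040 / 2.9780 = 2.7884
theta = 296° - 220° = 76° = 76° (mod 360)

2.7884 cis(76°)


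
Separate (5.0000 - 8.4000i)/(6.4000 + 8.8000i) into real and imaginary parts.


Multiply by conjugate: (5.0000 - 8.4000i)(6.4000 - 8.8000i) / (6.4^2 + 8.8^2)
Numerator real = 5*6.4 - (8.4)*8.8 = -41.92
Numerator imag = -8.4*6.4 - 5*8.8 = -97.76
Denominator = 118.4
Re(z) = -41.92/118.4 = -0.3541
Im(z) = -97.76/118.4 = -0.8257

Re(z) = -0.3541, Im(z) = -0.8257


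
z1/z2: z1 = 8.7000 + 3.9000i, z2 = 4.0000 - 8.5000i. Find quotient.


Conjugate of z2 = 4.0000 + 8.5000i
Numerator: (8.7000 + 3.9000i)(4.0000 + 8.5000i) = 1.6500 + 89.5500i
Denominator: 4^2 + (-8.5)^2 = 88.25
Result = (1.6500 + 89.5500i)/88.25

0.0187 + 1.0147i


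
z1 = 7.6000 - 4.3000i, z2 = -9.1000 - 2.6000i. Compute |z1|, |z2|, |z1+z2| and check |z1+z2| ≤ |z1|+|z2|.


|z1| = sqrt(7.6^2 + (-4.3)^2) = sqrt(76.25) = 8.7321
|z2| = sqrt((-9.1)^2 + (-2.6)^2) = sqrt(89.57) = 9.4641
z1+z2 = -1.5000 - 6.9000i
|z1+z2| = sqrt(49.86) = 7.0612
|z1|+|z2| = 8.7321 + 9.4641 = 18.1962

|z1+z2| = 7.0612 ≤ |z1|+|z2| = 18.1962 (verified)


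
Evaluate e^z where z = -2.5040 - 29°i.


e^-2.5040 = 0.08176
cos(-29°) = 0.8746
sin(-29°) = -0.4848
Real = 0.08176*0.8746 = 0.0715
Imag = 0.08176*(-0.4848) = -0.0396

0.0715 - 0.0396i


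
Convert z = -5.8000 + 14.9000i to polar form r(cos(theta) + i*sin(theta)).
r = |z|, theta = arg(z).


r = sqrt(33.64+222.01) = sqrt(255.65) = 15.9891
theta = atan2(14.9, -5.8) = 111.2691 degrees

r = 15.9891, theta = 111.2691 degrees


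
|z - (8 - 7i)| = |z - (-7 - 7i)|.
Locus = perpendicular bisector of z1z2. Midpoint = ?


Equal distances means the locus is the perpendicular bisector of z1 and z2.
Midpoint = ((8+(-7))/2, (-7+(-7))/2) = (0.5000, -7.0000)

Perpendicular bisector through (0.5000, -7.0000)


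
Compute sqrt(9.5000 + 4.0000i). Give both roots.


|z| = sqrt(90.25+16) = 10.3078
sqrt((|z|+a)/2) = sqrt((10.3078+9.5)/2) = sqrt(9.9039) = 3.1470
sqrt((|z|-a)/2) = sqrt((10.3078-9.5)/2) = sqrt(0.4039) = 0.6355

±(3.1470 + 0.6355i) i.e. 3.1470 + 0.6355i and -3.1470 - 0.6355i


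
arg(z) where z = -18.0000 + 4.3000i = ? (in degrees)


Re = -18, Im = 4.3
arg = atan2(4.3, -18) = 166.5645 degrees

arg(z) = 166.5645 degrees


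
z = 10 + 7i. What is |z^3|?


|z| = sqrt(100+49) = sqrt(149) = 12.2066
|z^3| = |z|^3 = (sqrt(149))^3 = 149*sqrt(149)

|z^3| = 149*sqrt(149) ≈ 1818.7768


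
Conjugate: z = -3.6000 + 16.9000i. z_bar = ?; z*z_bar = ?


z_bar = -3.6000 - 16.9000i
z*z_bar = (-3.6)^2 + 16.9^2 = 12.96 + 285.61 = 298.57

z_bar = -3.6000 - 16.9000i, z*z_bar = 298.57


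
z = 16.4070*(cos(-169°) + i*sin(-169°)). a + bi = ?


a = 16.4070*cos(-169°) = 16.4070*(-0.98163) = -16.1056
b = 16.4070*sin(-169°) = 16.4070*(-0.19081) = -3.1306

-16.1056 - 3.1306i


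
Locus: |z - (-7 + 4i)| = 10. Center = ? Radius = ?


|z - z0| = r is a circle with center z0 and radius r.
Center = (-7, 4), radius = 10

Circle with center (-7, 4) and radius 10


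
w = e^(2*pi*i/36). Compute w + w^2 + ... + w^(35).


With w = e^(2*pi*i/36), all 36 of the 36th roots of unity w^0 = 1, w, ..., w^(35) sum to 0: 1 + w + ... + w^(35) = (1 - w^36)/(1 - w) = 0 since w^36 = 1, w ≠ 1.
Removing the root 1: w + w^2 + ... + w^(35) = 0 - 1 = -1

Sum = -1


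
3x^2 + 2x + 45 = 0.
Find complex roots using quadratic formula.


disc = 2^2 - 4*3*45 = 4 - 540 = -536
sqrt(|disc|) = sqrt(536) = 23.1517
Real part = -2/(2*3) = -0.3333
Imag part = 23.1517/(2*3) = 3.8586

-0.3333 ± 3.8586i


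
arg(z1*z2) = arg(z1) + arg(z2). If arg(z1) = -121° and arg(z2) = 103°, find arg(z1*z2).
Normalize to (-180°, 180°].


arg(z1*z2) = -121° + 103° = -18°
Normalized to (-180°, 180°]: -18°

-18°


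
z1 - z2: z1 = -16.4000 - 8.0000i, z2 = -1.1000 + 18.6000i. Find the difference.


Real: -16.4 + 1.1 = -15.3
Imag: -8 - 18.6 = -26.6

-15.3000 - 26.6000i


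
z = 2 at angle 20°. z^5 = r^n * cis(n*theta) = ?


r^5 = 2^5 = 32
n*theta = 5*20° = 100° = 100° (mod 360)
a = 32*cos(100°) = -5.5567
b = 32*sin(100°) = 31.5138

32 cis(100°) = -5.5567 + 31.5138i


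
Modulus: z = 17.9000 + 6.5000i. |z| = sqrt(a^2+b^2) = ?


|z| = sqrt(17.9^2 + 6.5^2) = sqrt(320.41 + 42.25) = sqrt(362.66) = 19.0436

|z| = 19.0436


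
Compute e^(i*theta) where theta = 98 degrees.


cos(98°) = -0.1392
sin(98°) = 0.9903

e^(i*98°) = -0.1392 + 0.9903i


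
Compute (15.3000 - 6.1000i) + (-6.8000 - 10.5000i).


Real: 15.3 - 6.8 = 8.5
Imag: -6.1 - 10.5 = -16.6

8.5000 - 16.6000i


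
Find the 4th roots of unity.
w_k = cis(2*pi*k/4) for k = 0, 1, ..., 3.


The 4th roots of unity are cis(360k/4°) for k=0..3
Angle step = 360/4 = 90°
Primitive root: cis(90°)
Primitive root = 0 + 1.0000i

4 roots at angles: 0°, 90°, 180°, 270°


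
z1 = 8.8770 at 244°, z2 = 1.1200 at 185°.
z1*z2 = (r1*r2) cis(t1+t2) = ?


r = 8.8770 * 1.1200 = 9.9422
theta = 244° + 185° = 429° = 69° (mod 360)

9.9422 cis(69°)


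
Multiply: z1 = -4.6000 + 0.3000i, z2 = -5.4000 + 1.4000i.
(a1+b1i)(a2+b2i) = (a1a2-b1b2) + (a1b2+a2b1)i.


Real = -4.6*(-5.4) - 0.3*1.4 = 24.84 - 0.42 = 24.42
Imag = -4.6*1.4 - (5.4)*0.3 = -6.44 - (1.62) = -8.06

24.4200 - 8.0600i


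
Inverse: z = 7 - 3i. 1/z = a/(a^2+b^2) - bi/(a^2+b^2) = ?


|z|^2 = 49+9 = 58
1/z = (7 + 3i)/58

1/z = 0.1207 + 0.0517i


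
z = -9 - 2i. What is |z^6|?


|z| = sqrt(81+4) = sqrt(85) = 9.2195
|z^6| = |z|^6 = (sqrt(85))^6 = 85^3 = 614125

|z^6| = 614125


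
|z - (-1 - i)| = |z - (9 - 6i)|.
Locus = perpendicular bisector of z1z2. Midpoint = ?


Equal distances means the locus is the perpendicular bisector of z1 and z2.
Midpoint = ((-1+9)/2, (-1+(-6))/2) = (4.0000, -3.5000)

Perpendicular bisector through (4.0000, -3.5000)


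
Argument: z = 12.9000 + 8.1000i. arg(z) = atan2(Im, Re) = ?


Re = 12.9, Im = 8.1
arg = atan2(8.1, 12.9) = 32.1250 degrees

arg(z) = 32.1250 degrees


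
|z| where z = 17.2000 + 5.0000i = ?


|z| = sqrt(17.2^2 + 5^2) = sqrt(295.84 + 25) = sqrt(320.84) = 17.9120

|z| = 17.9120


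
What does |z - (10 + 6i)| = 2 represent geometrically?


|z - z0| = r is a circle with center z0 and radius r.
Center = (10, 6), radius = 2

Circle with center (10, 6) and radius 2


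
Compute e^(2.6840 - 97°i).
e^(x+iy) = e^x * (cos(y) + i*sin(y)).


e^2.6840 = 14.6436
cos(-97°) = -0.12187
sin(-97°) = -0.992546
Real = 14.6436*(-0.12187) = -1.7846
Imag = 14.6436*(-0.992546) = -14.5344

-1.7846 - 14.5344i


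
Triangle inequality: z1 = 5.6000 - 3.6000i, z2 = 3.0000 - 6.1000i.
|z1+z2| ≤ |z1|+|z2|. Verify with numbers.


|z1| = sqrt(5.6^2 + (-3.6)^2) = sqrt(44.32) = 6.6573
|z2| = sqrt(3^2 + (-6.1)^2) = sqrt(46.21) = 6.7978
z1+z2 = 8.6000 - 9.7000i
|z1+z2| = sqrt(168.05) = 12.9634
|z1|+|z2| = 6.6573 + 6.7978 = 13.4551

|z1+z2| = 12.9634 ≤ |z1|+|z2| = 13.4551 (verified)


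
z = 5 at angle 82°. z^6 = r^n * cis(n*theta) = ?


r^6 = 5^6 = 15625
n*theta = 6*82° = 492° = 132° (mod 360)
a = 15625*cos(132°) = -10455.1657
b = 15625*sin(132°) = 11611.6379

15625 cis(132°) = -10455.1657 + 11611.6379i


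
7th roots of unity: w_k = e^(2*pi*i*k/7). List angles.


The 7th roots of unity are cis(360k/7°) for k=0..6
Angle step = 360/7 = 51.4286°
Primitive root: cis(51.4286°)
Primitive root = 0.6235 + 0.7818i

7 roots at angles: 0°, 51.4286°, 102.8571°, 154.2857°, 205.7143°, 257.1429°, 308.5714°


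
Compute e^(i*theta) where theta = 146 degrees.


cos(146°) = -0.8290
sin(146°) = 0.5592

e^(i*146°) = -0.8290 + 0.5592i


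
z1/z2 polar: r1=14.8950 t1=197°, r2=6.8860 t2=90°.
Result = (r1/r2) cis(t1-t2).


r = 14.8950 / 6.8860 = 2.1631
theta = 197° - 90° = 107° = 107° (mod 360)

2.1631 cis(107°)


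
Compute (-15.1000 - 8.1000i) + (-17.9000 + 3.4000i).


Real: -15.1 - 17.9 = -33
Imag: -8.1 + 3.4 = -4.7

-33.0000 - 4.7000i


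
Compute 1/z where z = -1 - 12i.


|z|^2 = 1+144 = 145
1/z = (-1 + 12i)/145

1/z = -0.0069 + 0.0828i


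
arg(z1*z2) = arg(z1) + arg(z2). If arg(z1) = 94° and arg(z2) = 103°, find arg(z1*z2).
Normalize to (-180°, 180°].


arg(z1*z2) = 94° + 103° = 197°
Normalized to (-180°, 180°]: -163°

-163°


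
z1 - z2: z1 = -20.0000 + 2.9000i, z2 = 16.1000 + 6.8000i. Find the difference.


Real: -20 - 16.1 = -36.1
Imag: 2.9 - 6.8 = -3.9

-36.1000 - 3.9000i


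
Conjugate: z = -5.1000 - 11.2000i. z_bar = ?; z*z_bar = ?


z_bar = -5.1000 + 11.2000i
z*z_bar = (-5.1)^2 + (-11.2)^2 = 26.01 + 125.44 = 151.45

z_bar = -5.1000 + 11.2000i, z*z_bar = 151.45


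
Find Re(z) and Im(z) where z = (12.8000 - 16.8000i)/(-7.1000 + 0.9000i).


Multiply by conjugate: (12.8000 - 16.8000i)(-7.1000 - 0.9000i) / ((-7.1)^2 + 0.9^2)
Numerator real = 12.8*(-7.1) - (16.8)*0.9 = -106
Numerator imag = -16.8*(-7.1) - 12.8*0.9 = 107.76
Denominator = 51.22
Re(z) = -106/51.22 = -2.0695
Im(z) = 107.76/51.22 = 2.1039

Re(z) = -2.0695, Im(z) = 2.1039


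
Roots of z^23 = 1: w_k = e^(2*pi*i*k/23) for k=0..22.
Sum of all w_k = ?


The sum of all 23th roots of unity is 0.
Geometric series: (1 - w^23)/(1 - w) = (1-1)/(1-w) = 0 since w^23 = 1, w ≠ 1.
Alternatively: coefficient of z^22 in z^23 - 1 is 0.

0


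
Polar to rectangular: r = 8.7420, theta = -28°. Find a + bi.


a = 8.7420*cos(-28°) = 8.7420*0.88295 = 7.7187
b = 8.7420*sin(-28°) = 8.7420*(-0.46947) = -4.1041

7.7187 - 4.1041i


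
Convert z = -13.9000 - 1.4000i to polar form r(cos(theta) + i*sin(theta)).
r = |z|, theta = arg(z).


r = sqrt(193.21+1.96) = sqrt(195.17) = 13.9703
theta = atan2(-1.4, -13.9) = -174.2486 degrees

r = 13.9703, theta = -174.2486 degrees


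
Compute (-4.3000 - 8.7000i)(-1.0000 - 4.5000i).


Real = -4.3*(-1) - (-8.7)*(-4.5) = 4.3 - 39.15 = -34.85
Imag = -4.3*(-4.5) - (1)*(-8.7) = 19.35 + 8.7 = 28.05

-34.8500 + 28.0500i


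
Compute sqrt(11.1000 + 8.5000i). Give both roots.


|z| = sqrt(123.21+72.25) = 13.9807
sqrt((|z|+a)/2) = sqrt((13.9807+11.1)/2) = sqrt(12.5404) = 3.5412
sqrt((|z|-a)/2) = sqrt((13.9807-11.1)/2) = sqrt(1.4404) = 1.2001

±(3.5412 + 1.2001i) i.e. 3.5412 + 1.2001i and -3.5412 - 1.2001i


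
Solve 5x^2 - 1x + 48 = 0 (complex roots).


disc = (-1)^2 - 4*5*48 = 1 - 960 = -959
sqrt(|disc|) = sqrt(959) = 30.9677
Real part = 1/(2*5) = 0.1000
Imag part = 30.9677/(2*5) = 3.0968

0.1000 ± 3.0968i


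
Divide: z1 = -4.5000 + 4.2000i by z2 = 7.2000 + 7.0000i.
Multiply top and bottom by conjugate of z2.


Conjugate of z2 = 7.2000 - 7.0000i
Numerator: (-4.5000 + 4.2000i)(7.2000 - 7.0000i) = -3.0000 + 61.7400i
Denominator: 7.2^2 + 7^2 = 100.84
Result = (-3.0000 + 61.7400i)/100.84

-0.0298 + 0.6123i


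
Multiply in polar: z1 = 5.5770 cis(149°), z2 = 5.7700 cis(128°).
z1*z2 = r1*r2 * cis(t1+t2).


r = 5.5770 * 5.7700 = 32.1793
theta = 149° + 128° = 277° = 277° (mod 360)

32.1793 cis(277°)


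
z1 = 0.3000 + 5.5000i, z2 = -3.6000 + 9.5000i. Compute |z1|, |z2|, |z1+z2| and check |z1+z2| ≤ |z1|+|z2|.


|z1| = sqrt(0.3^2 + 5.5^2) = sqrt(30.34) = 5.5082
|z2| = sqrt((-3.6)^2 + 9.5^2) = sqrt(103.21) = 10.1592
z1+z2 = -3.3000 + 15.0000i
|z1+z2| = sqrt(235.89) = 15.3587
|z1|+|z2| = 5.5082 + 10.1592 = 15.6674

|z1+z2| = 15.3587 ≤ |z1|+|z2| = 15.6674 (verified)


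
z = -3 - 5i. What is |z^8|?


|z| = sqrt(9+25) = sqrt(34) = 5.8310
|z^8| = |z|^8 = (sqrt(34))^8 = 34^4 = 1336336

|z^8| = 1336336


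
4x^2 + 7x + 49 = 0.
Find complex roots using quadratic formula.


disc = 7^2 - 4*4*49 = 49 - 784 = -735
sqrt(|disc|) = sqrt(735) = 27.1109
Real part = -7/(2*4) = -0.8750
Imag part = 27.1109/(2*4) = 3.3889

-0.8750 ± 3.3889i


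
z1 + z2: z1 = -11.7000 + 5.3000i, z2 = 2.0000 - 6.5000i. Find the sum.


Real: -11.7 + 2 = -9.7
Imag: 5.3 - 6.5 = -1.2

-9.7000 - 1.2000i
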